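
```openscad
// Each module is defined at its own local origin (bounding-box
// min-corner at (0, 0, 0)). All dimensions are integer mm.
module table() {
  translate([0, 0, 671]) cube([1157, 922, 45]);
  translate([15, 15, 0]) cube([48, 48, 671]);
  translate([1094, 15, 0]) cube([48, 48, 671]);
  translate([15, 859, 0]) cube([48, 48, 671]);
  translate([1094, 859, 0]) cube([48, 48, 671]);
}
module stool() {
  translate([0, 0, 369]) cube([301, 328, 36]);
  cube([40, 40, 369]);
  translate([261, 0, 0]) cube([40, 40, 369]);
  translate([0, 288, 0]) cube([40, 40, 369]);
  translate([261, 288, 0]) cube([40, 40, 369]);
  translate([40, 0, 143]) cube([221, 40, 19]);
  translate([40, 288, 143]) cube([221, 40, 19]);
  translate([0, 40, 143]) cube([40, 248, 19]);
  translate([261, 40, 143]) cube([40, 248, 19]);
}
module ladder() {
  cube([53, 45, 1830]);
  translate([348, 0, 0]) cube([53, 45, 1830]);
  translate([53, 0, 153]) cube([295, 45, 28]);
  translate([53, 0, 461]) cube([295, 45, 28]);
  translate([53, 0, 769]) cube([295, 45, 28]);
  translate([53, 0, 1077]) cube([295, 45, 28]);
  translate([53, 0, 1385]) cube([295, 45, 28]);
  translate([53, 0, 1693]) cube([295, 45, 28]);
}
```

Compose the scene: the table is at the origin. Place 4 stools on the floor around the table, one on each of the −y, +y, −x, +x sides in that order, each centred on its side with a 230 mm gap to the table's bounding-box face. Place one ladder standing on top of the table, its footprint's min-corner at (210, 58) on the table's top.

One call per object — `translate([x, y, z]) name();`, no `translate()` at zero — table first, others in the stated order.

table();
translate([428, -558, 0]) stool();
translate([428, 1152, 0]) stool();
translate([-531, 297, 0]) stool();
translate([1387, 297, 0]) stool();
translate([210, 58, 716]) ladder();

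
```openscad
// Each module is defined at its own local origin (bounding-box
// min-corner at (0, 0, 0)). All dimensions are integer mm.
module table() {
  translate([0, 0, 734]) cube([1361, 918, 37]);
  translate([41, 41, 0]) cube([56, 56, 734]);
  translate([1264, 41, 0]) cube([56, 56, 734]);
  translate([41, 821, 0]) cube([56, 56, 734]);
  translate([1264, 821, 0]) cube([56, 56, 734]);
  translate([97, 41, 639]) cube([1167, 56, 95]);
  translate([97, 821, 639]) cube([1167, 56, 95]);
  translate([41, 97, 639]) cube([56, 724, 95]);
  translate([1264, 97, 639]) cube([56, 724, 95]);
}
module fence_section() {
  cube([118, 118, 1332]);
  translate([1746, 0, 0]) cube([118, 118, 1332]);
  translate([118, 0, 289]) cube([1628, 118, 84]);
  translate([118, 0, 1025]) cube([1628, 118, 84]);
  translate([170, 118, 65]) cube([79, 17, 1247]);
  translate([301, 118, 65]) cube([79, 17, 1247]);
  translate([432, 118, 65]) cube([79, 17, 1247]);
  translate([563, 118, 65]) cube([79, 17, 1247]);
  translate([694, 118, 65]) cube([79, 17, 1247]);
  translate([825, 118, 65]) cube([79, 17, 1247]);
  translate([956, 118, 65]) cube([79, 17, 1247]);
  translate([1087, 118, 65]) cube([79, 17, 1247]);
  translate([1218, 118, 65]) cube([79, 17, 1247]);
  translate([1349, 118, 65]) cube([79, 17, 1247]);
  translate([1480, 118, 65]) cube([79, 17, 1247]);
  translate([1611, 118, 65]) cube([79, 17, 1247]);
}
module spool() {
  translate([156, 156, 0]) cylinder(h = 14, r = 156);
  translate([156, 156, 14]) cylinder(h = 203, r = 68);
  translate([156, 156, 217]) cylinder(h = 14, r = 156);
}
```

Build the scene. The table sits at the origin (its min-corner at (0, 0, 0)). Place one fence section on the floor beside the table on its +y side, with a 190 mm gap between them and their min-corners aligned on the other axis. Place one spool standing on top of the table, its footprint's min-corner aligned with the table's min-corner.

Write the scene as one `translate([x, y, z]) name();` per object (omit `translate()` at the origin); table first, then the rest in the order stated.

table();
translate([0, 1108, 0]) fence_section();
translate([0, 0, 771]) spool();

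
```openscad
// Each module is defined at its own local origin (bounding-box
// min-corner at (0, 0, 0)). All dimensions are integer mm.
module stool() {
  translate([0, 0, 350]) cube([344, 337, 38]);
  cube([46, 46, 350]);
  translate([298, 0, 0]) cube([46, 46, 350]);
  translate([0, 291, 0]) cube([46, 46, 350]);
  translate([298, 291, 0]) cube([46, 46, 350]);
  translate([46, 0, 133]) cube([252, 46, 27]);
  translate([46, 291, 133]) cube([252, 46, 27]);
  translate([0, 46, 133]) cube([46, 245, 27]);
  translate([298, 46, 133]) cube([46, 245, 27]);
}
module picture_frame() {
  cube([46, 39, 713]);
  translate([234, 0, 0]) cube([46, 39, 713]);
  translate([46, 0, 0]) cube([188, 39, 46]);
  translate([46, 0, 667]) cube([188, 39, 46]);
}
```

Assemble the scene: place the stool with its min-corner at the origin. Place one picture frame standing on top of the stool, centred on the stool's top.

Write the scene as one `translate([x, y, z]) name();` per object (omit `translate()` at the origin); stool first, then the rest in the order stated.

stool();
translate([32, 149, 388]) picture_frame();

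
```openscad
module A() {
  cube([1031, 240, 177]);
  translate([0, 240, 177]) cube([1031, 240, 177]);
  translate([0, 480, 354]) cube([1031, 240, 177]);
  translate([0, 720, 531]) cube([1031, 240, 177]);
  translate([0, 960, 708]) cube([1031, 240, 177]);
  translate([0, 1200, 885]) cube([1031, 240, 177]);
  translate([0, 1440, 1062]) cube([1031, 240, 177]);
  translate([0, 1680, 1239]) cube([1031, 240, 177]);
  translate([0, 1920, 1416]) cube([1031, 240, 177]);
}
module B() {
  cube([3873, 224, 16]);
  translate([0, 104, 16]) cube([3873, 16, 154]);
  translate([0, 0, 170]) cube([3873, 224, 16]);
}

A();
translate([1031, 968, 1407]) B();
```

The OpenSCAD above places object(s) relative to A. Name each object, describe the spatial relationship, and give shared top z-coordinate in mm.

A is a staircase. B is an I-beam. The I-beam is beside the staircase with their tops flush at z = 1593. The shared top z-coordinate is 1593 mm.

Both tops at z = 1593 mm.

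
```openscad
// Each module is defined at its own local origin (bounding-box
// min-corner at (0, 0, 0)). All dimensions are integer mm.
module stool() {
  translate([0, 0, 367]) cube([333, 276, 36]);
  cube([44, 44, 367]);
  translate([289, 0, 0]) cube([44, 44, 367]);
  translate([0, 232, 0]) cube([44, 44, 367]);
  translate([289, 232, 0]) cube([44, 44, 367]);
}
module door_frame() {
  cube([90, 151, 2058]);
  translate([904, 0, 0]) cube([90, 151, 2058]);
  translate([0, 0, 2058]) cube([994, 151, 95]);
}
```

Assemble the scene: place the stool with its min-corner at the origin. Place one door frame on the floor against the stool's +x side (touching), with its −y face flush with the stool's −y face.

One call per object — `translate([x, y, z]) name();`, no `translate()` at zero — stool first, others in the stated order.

stool();
translate([333, 0, 0]) door_frame();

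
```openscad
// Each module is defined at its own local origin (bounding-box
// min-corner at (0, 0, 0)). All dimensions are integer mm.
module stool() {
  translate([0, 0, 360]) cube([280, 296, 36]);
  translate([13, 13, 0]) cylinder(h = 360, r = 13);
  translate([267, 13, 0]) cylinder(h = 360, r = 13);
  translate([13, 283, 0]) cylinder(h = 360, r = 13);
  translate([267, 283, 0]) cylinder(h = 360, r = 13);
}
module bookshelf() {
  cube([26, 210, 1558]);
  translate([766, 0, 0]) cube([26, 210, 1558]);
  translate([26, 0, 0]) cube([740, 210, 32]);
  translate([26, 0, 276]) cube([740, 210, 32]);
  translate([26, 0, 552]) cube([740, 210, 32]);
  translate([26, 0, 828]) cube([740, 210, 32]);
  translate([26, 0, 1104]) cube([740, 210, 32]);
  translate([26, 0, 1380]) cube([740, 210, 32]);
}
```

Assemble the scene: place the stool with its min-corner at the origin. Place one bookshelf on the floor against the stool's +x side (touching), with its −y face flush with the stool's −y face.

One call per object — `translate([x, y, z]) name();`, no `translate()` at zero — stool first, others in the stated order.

stool();
translate([280, 0, 0]) bookshelf();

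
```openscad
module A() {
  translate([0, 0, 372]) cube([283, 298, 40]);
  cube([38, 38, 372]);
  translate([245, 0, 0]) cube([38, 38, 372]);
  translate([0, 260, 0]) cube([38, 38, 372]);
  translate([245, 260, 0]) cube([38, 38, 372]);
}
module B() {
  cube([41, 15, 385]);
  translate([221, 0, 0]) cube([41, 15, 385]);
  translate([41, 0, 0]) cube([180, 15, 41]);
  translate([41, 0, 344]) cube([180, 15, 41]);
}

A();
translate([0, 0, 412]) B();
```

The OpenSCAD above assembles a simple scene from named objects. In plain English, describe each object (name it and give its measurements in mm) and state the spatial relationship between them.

A is a four-legged stool. The seat is a 283×298×40 mm slab whose top surface is at z = 412 mm; four square legs, each 38×38 mm in cross-section, run from the floor (z = 0) to the underside of the seat, each flush with a corner of the seat.

B is a rectangular picture frame lying in the x–z plane (depth along y). The opening is 180 mm wide (x) by 303 mm tall (z), surrounded by a border 41 mm wide on all four sides. The frame is 15 mm deep and is made of two full-height vertical stiles with two horizontal rails fitted between them.

The picture frame is on top of the stool.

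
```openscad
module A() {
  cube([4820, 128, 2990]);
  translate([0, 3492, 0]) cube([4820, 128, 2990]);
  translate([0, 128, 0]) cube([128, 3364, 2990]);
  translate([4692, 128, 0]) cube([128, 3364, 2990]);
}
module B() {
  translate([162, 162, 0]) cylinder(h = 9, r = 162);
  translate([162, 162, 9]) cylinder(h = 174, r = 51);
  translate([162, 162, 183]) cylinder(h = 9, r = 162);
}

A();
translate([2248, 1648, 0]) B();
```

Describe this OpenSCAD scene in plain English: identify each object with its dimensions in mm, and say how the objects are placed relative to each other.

A is a box-shaped house frame (walls only): outside footprint 4820×3620 mm, wall height 2990 mm, wall thickness 128 mm. The two y-facing walls run the full x-width; the two x-facing walls fit between the inner faces of the y-facing walls.

B is a spool: two coaxial disc flanges of radius 162 mm and thickness 9 mm, joined by a core cylinder of radius 51 mm and height 174 mm. The lower flange rests on z = 0 and the three cylinders share a vertical axis.

The spool sits inside the house frame, centred.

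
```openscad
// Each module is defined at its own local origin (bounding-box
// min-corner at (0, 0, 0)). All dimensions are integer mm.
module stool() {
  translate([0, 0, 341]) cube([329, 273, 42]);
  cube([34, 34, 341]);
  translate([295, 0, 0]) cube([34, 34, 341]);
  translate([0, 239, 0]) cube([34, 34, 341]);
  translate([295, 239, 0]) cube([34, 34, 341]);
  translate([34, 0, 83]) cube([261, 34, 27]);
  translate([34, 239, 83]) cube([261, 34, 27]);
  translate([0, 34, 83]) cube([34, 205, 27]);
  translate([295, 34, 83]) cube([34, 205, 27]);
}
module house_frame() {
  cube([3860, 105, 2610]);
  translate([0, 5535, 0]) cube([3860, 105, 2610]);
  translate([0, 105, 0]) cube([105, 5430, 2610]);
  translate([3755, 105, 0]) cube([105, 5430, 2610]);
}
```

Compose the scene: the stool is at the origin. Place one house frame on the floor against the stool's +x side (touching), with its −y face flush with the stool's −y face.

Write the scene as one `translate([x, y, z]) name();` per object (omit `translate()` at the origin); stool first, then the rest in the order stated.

stool();
translate([329, 0, 0]) house_frame();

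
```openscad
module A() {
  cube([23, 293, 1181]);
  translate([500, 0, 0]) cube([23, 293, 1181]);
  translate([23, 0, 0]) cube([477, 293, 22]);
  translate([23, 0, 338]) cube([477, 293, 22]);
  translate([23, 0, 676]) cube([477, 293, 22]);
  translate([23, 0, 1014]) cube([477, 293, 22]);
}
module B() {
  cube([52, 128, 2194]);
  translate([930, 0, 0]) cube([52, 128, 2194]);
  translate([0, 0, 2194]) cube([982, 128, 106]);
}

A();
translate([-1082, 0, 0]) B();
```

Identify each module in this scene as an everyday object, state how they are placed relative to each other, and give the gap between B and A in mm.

The door frame's nearest face is 100 mm from the bookshelf's −x face.

A is a bookshelf. B is a door frame. The door frame is on the floor beside the bookshelf on its −x side. The gap between the door frame and the bookshelf is 100 mm.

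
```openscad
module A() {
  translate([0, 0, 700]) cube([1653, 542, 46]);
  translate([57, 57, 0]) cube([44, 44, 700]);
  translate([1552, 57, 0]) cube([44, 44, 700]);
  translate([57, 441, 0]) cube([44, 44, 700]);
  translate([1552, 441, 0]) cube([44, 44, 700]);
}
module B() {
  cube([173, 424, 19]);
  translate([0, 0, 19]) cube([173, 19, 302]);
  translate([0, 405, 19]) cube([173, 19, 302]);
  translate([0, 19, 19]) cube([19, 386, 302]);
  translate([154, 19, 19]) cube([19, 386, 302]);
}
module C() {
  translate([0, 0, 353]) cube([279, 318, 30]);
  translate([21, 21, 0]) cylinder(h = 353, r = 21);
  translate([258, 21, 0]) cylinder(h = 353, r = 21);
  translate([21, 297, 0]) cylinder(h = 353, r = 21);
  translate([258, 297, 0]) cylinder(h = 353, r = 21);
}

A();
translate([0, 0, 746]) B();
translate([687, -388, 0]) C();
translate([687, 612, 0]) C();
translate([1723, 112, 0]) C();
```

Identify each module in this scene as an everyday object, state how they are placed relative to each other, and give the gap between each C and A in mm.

A is a table. B is an open box. C is a stool. The open box is on top of the table. Three stools sit around the table at the −y, +y, +x sides. The gap between each stool and the table is 70 mm.

Each stool's nearest face is 70 mm from the table's bounding box.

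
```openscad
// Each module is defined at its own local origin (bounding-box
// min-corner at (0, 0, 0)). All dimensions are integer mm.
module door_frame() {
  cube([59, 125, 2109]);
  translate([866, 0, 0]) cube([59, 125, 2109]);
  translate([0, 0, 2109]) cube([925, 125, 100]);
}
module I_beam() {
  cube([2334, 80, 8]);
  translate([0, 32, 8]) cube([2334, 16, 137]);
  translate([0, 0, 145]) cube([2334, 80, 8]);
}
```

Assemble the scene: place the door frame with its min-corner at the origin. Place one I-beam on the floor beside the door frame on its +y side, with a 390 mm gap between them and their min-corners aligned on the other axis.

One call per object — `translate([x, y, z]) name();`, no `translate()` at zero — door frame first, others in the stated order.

door_frame();
translate([0, 515, 0]) I_beam();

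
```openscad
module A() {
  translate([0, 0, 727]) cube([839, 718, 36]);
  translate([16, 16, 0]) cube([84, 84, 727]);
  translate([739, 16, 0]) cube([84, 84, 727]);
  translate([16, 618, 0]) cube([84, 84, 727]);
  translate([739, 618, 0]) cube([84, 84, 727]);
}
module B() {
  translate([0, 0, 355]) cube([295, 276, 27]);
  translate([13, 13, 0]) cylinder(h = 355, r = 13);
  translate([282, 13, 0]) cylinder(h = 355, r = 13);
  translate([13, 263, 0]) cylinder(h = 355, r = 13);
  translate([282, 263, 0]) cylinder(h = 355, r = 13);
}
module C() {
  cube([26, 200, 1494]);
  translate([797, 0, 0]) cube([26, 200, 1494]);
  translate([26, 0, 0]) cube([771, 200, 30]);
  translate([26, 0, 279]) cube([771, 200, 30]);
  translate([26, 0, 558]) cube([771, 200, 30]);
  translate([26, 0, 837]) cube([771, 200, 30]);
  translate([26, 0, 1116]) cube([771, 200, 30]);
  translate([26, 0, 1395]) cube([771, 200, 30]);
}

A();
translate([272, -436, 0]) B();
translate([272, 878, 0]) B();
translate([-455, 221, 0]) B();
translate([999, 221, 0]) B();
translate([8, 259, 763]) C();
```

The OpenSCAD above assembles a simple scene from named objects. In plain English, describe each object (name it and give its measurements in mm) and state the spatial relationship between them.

A is a table: top 839 mm (x) × 718 mm (y), 36 mm thick, upper face at z = 763 mm, on four 84×84 mm square legs, each inset 16 mm from the nearest pair of top edges, running from z = 0 to the bottom of the top.

B is a four-legged stool. The seat is 295×276 mm, 27 mm thick, top at z = 382 mm. It stands on four round legs, each 26 mm in diameter, from z = 0 to the seat underside, each leg's axis is inset half a diameter from the nearest pair of seat edges (so the leg's bounding box is flush with the corner).

C is an open bookshelf. Two side panels, each 26 mm thick, 200 mm deep and 1494 mm tall, stand 823 mm apart (outside-to-outside). Between them sit 6 shelves, each 30 mm thick and 200 mm deep, spanning the full gap between the sides. The bottom shelf rests on the floor (its underside at z = 0) and the clear gap between one shelf's top and the next shelf's underside is 249 mm.

Four stools sit around the table at the −y, +y, −x, +x sides. The bookshelf is on top of the table, centred.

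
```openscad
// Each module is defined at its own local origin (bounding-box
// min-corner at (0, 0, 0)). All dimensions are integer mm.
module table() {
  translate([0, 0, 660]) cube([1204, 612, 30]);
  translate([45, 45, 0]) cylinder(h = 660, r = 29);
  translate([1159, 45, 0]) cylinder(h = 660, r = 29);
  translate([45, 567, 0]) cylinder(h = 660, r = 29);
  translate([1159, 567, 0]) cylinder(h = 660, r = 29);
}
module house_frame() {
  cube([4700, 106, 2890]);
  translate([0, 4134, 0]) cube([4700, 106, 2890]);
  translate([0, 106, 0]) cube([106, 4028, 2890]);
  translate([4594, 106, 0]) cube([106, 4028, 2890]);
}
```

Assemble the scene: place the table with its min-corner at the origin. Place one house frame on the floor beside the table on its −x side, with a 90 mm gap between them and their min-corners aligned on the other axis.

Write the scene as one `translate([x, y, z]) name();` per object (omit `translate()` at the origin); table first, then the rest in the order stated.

table();
translate([-4790, 0, 0]) house_frame();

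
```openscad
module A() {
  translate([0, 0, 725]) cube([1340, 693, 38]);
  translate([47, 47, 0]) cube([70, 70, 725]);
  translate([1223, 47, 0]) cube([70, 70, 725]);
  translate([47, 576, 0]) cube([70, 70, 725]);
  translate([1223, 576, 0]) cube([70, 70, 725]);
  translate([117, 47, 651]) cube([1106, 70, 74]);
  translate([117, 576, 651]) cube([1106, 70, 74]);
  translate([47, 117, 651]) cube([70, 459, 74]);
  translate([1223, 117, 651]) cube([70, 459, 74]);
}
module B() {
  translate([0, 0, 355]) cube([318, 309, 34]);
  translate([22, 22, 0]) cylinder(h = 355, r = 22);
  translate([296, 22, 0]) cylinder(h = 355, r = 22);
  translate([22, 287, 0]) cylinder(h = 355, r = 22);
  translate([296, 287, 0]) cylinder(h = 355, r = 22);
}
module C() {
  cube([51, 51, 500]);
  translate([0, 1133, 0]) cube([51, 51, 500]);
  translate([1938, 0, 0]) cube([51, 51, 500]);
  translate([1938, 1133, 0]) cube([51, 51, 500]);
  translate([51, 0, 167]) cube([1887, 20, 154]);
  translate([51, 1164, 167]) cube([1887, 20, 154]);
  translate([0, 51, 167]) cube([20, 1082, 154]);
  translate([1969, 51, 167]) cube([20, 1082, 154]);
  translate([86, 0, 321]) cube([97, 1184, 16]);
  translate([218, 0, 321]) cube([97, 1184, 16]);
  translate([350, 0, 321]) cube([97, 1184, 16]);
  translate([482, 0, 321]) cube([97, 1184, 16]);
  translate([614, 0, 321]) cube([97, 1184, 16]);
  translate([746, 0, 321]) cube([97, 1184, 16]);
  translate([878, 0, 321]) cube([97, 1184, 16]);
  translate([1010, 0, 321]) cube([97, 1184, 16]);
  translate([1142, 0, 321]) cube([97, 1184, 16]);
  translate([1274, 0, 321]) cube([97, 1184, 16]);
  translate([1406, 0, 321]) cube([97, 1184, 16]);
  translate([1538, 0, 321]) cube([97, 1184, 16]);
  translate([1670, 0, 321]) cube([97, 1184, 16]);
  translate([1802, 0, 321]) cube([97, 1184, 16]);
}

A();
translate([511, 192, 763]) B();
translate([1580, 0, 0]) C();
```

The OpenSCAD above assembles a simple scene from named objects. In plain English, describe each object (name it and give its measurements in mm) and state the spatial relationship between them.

A is a rectangular dining table. The top is 1340×693×38 mm with its upper surface at z = 763 mm. It stands on four 70×70 mm square legs, each inset 47 mm from the nearest pair of top edges, running from the floor to the underside of the top. Four apron rails, 70 mm thick and 74 mm tall, run between adjacent legs with their top edges flush with the underside of the top and their outer faces flush with the legs' outer faces.

B is a four-legged stool. The seat is a 318×309×34 mm slab whose top surface is at z = 389 mm; four round legs, each 44 mm in diameter, run from the floor (z = 0) to the underside of the seat, each leg's axis is inset half a diameter from the nearest pair of seat edges (so the leg's bounding box is flush with the corner).

C is a bed frame 1989 mm long (x) by 1184 mm wide (y). Four 51×51 mm corner posts, 500 mm tall, at the corners of the footprint. Four rails of 20 mm thickness and 154 mm height run between adjacent posts with their undersides at z = 167 mm, their outer faces flush with the outside of the frame (the two x-running rails run between the posts' inner faces; the two y-running rails run between the posts' inner faces). 14 slats, each 97 mm wide (x) and 16 mm thick, lie across the top of the two x-running rails, running the full 1184 mm width of the frame in y; the slats are evenly spaced along x between the inner faces of the end posts with equal gaps (rounded down to the nearest mm) at the −x end and between each pair — any rounding remainder accumulates at the +x end.

The stool is on top of the table, centred. The bed frame is on the floor beside the table on its +x side.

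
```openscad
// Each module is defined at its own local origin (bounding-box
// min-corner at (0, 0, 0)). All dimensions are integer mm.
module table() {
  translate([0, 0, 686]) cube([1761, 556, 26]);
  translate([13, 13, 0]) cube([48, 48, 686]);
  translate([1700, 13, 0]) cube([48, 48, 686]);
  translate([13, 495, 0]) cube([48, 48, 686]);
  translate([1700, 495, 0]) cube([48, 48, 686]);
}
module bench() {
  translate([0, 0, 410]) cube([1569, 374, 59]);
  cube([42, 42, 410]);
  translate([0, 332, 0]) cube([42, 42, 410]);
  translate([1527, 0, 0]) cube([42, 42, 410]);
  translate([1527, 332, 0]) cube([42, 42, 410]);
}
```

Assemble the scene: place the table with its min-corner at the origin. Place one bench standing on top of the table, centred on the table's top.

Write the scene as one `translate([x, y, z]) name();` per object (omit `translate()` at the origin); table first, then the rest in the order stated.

table();
translate([96, 91, 712]) bench();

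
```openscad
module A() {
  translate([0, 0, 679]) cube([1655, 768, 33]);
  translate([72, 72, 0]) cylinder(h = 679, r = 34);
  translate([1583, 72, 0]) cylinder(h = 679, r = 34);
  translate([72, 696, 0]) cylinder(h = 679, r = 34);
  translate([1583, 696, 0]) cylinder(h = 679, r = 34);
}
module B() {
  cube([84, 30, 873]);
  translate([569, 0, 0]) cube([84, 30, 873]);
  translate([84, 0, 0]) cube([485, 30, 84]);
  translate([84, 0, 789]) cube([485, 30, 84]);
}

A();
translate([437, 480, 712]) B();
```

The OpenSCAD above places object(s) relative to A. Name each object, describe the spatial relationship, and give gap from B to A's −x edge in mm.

The picture frame's min-x is at 437; the table's min-x is 0; gap = 437 mm.

A is a table. B is a picture frame. The picture frame is on top of the table. The gap from the picture frame to the table's −x edge is 437 mm.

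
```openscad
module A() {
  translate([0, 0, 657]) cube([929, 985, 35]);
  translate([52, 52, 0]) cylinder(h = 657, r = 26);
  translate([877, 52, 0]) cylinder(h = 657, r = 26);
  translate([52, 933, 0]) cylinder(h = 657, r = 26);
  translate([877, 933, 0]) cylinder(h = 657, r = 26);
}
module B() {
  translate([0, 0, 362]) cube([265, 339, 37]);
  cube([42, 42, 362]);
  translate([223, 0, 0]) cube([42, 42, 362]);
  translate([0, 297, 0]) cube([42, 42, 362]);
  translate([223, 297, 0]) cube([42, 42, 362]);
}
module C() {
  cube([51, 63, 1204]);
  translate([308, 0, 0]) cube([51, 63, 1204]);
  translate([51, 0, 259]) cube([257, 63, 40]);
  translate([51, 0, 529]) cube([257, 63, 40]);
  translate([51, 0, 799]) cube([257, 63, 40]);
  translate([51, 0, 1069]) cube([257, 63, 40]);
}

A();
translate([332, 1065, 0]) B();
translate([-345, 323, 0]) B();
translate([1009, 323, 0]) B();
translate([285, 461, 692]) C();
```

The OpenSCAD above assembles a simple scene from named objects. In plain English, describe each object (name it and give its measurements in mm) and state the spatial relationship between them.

A is a rectangular dining table. The top is 929×985×35 mm with its upper surface at z = 692 mm. It stands on four round legs of 52 mm diameter, each leg's bounding box inset 26 mm from the nearest pair of top edges, running from the floor to the underside of the top.

B is a four-legged stool. The seat is a 265×339×37 mm slab whose top surface is at z = 399 mm; four square legs, each 42×42 mm in cross-section, run from the floor (z = 0) to the underside of the seat, each flush with a corner of the seat.

C is a wooden ladder with two side rails of 51×63 mm section and 1204 mm height, set 359 mm apart overall. Between them run 4 rectangular rungs (63 mm deep, 40 mm thick), front faces flush with the rails' −y face. The bottom of the first rung is 259 mm above the floor and each subsequent rung is 270 mm higher than the one below.

Three stools sit around the table at the +y, −x, +x sides. The ladder is on top of the table, centred.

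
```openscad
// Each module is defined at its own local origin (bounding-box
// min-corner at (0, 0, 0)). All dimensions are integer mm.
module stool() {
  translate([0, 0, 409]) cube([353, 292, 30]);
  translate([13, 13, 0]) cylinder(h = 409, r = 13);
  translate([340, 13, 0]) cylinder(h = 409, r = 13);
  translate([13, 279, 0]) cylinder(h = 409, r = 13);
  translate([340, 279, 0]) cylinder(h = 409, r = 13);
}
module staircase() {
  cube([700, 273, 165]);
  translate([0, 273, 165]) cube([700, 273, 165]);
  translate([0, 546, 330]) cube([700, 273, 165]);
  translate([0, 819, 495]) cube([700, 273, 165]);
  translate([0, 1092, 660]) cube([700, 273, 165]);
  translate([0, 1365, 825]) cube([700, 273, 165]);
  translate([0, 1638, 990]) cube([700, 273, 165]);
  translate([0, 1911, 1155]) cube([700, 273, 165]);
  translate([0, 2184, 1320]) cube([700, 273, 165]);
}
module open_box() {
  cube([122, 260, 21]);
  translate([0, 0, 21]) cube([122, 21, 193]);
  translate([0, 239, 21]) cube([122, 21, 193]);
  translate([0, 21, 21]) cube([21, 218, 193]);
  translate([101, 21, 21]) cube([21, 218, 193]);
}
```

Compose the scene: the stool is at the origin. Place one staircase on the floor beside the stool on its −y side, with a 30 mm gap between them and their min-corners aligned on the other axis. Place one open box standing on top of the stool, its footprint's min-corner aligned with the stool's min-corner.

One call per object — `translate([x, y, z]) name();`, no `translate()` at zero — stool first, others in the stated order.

stool();
translate([0, -2487, 0]) staircase();
translate([0, 0, 439]) open_box();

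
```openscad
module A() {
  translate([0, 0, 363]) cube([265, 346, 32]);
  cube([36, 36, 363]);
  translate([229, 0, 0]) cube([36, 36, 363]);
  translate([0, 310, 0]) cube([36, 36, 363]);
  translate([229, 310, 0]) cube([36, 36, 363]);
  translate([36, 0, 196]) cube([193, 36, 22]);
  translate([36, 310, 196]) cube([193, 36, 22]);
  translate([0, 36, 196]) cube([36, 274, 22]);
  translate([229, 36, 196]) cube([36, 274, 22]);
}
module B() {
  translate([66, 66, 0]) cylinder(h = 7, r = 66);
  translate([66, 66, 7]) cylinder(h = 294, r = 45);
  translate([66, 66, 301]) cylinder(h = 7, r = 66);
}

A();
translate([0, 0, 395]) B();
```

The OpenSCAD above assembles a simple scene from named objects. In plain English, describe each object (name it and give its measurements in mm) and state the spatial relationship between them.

A is a four-legged stool. The seat is a 265×346×32 mm slab whose top surface is at z = 395 mm; four square legs, each 36×36 mm in cross-section, run from the floor (z = 0) to the underside of the seat, each flush with a corner of the seat. Four stretchers, 36 mm wide and 22 mm tall, connect adjacent legs with their undersides at z = 196 mm, each running between the inner faces of the legs it joins and aligned with the legs' outer faces on the other axis.

B is a spool: two coaxial disc flanges of radius 66 mm and thickness 7 mm, joined by a core cylinder of radius 45 mm and height 294 mm. The lower flange rests on z = 0 and the three cylinders share a vertical axis.

The spool is on top of the stool.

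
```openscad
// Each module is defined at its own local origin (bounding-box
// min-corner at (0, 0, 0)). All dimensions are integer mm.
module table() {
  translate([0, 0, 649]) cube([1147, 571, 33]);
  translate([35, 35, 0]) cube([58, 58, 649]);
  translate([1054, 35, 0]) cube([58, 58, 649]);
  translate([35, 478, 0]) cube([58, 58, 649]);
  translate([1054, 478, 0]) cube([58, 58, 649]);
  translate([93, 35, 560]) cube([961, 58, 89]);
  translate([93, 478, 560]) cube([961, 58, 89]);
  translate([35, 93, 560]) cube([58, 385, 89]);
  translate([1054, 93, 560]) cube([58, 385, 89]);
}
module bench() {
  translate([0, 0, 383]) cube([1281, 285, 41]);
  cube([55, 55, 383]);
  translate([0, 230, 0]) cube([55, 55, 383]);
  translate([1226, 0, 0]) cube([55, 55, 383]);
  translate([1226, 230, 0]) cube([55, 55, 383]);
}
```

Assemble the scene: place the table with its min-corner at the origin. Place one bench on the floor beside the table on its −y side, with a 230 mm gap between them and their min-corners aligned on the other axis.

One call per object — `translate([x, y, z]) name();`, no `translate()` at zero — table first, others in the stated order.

table();
translate([0, -515, 0]) bench();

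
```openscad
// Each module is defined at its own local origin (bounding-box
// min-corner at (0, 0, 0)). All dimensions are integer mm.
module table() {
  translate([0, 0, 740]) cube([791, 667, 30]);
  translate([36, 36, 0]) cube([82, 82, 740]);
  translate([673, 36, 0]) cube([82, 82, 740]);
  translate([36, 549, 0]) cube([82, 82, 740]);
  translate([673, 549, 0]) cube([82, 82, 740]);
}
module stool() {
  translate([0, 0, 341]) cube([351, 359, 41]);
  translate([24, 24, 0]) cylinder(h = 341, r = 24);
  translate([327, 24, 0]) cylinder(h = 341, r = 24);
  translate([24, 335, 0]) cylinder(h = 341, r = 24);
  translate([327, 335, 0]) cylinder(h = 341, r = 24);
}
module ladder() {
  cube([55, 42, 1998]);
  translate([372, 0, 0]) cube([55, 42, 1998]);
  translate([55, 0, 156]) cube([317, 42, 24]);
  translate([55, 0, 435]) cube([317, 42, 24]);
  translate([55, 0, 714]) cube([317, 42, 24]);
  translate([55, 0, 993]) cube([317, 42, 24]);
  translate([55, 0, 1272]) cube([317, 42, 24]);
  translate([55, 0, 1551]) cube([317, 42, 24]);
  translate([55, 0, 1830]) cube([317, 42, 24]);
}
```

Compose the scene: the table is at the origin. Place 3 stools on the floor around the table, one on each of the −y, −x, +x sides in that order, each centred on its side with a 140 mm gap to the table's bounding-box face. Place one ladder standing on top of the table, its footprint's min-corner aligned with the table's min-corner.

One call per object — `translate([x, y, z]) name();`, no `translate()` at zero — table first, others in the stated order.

table();
translate([220, -499, 0]) stool();
translate([-491, 154, 0]) stool();
translate([931, 154, 0]) stool();
translate([0, 0, 770]) ladder();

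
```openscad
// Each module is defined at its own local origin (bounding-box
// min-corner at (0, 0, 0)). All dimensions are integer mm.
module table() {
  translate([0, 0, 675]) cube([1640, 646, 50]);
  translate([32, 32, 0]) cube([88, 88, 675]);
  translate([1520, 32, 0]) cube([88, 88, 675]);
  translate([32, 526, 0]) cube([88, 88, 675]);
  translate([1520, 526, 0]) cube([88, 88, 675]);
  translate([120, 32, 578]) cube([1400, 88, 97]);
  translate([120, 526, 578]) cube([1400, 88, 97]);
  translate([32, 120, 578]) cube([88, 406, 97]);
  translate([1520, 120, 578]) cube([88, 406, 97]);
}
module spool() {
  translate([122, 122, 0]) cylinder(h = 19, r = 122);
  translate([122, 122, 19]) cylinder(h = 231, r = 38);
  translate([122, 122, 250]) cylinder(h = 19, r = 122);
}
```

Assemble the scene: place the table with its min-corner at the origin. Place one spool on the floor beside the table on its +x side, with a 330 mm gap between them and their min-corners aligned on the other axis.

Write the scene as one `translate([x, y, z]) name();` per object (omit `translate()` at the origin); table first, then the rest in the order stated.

table();
translate([1970, 0, 0]) spool();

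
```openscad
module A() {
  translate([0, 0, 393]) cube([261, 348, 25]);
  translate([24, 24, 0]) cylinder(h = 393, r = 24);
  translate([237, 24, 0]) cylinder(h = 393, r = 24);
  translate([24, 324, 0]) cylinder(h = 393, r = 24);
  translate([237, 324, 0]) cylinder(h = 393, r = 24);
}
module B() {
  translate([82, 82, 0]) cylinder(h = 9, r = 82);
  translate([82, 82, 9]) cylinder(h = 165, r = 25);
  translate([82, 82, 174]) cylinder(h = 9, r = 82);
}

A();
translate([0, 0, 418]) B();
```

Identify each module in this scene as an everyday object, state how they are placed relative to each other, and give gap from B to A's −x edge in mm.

A is a stool. B is a spool. The spool is on top of the stool. The gap from the spool to the stool's −x edge is 0 mm.

The spool's min-x is at 0; the stool's min-x is 0; gap = 0 mm.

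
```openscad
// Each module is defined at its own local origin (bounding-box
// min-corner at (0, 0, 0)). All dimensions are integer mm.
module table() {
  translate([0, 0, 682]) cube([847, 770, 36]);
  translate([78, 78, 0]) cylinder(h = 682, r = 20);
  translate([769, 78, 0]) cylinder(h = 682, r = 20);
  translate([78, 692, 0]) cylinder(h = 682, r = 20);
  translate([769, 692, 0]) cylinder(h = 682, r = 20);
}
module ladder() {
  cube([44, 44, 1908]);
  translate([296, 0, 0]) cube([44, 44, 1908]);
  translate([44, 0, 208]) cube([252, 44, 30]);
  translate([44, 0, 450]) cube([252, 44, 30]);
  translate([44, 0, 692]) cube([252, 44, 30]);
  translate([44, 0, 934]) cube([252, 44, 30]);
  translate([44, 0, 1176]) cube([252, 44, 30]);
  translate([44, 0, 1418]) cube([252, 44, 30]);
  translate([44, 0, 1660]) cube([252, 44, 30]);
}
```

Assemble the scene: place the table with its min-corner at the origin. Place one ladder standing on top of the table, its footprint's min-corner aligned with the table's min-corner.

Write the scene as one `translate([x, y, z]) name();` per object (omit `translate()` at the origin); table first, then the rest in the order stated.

table();
translate([0, 0, 718]) ladder();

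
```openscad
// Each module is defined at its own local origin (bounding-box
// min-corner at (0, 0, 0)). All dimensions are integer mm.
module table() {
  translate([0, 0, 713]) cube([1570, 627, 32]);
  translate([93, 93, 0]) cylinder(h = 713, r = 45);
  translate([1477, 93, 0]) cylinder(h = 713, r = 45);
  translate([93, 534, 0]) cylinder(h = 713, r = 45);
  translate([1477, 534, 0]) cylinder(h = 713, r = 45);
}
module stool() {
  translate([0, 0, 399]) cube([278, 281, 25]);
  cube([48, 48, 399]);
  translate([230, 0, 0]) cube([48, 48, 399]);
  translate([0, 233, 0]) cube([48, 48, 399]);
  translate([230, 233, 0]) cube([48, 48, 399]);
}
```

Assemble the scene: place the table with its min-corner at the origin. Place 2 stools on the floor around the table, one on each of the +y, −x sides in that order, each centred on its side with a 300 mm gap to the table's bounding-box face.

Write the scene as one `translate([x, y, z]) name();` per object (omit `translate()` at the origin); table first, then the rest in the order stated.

table();
translate([646, 927, 0]) stool();
translate([-578, 173, 0]) stool();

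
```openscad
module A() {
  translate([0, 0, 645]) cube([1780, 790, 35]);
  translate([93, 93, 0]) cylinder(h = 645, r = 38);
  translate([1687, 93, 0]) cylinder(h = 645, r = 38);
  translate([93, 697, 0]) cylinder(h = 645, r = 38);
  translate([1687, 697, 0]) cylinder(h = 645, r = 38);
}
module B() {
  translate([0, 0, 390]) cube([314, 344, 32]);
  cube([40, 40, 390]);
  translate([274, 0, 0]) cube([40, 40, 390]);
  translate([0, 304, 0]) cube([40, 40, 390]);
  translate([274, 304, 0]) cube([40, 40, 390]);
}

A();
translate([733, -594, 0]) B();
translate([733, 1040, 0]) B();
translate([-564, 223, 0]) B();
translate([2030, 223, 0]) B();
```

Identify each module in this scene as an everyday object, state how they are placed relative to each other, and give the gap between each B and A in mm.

Each stool's nearest face is 250 mm from the table's bounding box.

A is a table. B is a stool. Four stools sit around the table at the −y, +y, −x, +x sides. The gap between each stool and the table is 250 mm.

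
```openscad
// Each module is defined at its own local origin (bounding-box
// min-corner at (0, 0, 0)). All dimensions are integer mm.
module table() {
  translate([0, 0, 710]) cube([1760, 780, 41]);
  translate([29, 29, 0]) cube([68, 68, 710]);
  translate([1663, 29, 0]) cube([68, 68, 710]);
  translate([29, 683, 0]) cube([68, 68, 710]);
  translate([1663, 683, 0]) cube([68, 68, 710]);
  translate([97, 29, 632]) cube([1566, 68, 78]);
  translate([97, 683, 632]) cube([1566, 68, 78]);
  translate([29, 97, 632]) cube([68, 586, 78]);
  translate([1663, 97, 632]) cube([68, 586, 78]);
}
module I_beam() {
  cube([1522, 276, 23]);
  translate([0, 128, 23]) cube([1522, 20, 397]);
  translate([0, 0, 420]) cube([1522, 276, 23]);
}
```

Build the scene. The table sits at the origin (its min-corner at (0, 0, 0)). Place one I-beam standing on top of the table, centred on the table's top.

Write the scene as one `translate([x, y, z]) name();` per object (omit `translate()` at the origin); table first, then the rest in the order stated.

table();
translate([119, 252, 751]) I_beam();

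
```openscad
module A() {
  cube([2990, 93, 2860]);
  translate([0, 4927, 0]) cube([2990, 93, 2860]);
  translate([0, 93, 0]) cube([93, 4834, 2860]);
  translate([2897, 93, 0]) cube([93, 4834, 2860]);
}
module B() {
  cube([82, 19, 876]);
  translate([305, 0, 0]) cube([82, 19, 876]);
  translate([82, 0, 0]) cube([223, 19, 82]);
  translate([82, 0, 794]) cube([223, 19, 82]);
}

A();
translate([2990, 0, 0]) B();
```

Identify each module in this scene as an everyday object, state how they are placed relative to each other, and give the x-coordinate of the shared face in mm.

A is a house frame. B is a picture frame. The picture frame is against the house frame's +x side, with their −y faces flush. The x-coordinate of the shared face is 2990 mm.

The house frame's +x face and the picture frame's −x face are both at x = 2990 mm.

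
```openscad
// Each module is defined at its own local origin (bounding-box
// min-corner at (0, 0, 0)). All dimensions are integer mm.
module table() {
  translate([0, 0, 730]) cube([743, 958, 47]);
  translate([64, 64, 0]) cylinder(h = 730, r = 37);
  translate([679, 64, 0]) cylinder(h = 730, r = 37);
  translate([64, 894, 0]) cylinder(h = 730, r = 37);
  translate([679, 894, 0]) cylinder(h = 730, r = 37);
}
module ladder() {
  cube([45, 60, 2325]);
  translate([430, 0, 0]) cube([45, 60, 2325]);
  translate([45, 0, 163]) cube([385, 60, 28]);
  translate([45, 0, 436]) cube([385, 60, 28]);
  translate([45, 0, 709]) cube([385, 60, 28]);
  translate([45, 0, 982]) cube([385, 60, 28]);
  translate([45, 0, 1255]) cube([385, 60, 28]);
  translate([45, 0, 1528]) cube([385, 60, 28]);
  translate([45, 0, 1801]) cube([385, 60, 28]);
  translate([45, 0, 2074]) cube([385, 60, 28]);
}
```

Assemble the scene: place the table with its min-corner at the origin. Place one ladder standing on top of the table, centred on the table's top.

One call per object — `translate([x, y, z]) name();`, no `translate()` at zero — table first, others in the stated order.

table();
translate([134, 449, 777]) ladder();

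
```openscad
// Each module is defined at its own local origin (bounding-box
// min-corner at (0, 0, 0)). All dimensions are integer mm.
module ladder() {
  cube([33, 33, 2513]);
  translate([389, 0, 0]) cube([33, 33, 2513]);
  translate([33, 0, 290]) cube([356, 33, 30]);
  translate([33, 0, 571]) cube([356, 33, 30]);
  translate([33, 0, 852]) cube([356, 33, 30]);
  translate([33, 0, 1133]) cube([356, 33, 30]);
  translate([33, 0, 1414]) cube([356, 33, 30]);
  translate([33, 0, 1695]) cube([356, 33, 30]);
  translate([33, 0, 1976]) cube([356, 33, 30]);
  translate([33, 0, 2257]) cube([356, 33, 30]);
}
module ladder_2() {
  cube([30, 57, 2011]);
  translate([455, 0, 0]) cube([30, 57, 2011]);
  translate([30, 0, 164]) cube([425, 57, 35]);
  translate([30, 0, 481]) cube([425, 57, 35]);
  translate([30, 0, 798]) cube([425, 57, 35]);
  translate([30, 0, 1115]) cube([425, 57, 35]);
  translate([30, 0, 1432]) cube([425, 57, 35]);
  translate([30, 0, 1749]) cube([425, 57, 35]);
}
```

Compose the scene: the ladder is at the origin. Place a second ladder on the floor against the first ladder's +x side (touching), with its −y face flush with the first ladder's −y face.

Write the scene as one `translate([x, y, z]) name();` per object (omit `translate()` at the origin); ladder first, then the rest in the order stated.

ladder();
translate([422, 0, 0]) ladder_2();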